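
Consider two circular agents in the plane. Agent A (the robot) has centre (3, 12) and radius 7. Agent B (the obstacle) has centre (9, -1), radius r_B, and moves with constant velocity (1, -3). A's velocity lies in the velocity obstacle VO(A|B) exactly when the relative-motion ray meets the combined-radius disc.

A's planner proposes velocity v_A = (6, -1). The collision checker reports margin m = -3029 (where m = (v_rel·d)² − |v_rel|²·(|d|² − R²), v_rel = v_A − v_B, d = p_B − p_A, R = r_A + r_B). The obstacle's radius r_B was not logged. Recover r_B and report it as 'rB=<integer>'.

m = -3029
d = (6, -13);  v_rel = (5, 2),  |v_rel|² = 29
v_rel×d = (5)·(-13) − (2)·(6) = -77
since m = R²·29 − (-77)²:  R² = (5929 + -3029) / 29 = 100
R = √100 = 10  ⇒  r_B = 10 − 7 = 3

rB=3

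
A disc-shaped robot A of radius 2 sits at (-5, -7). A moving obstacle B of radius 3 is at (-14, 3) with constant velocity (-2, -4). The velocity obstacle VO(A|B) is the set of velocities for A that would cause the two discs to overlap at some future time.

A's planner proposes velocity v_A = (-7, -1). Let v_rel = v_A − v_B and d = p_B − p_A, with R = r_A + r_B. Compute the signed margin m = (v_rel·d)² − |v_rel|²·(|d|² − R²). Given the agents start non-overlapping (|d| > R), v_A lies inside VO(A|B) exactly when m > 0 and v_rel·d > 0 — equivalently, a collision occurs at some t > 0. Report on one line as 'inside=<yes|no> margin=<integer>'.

d = (-9, 10),  |d|² = 181;  R = 2+3 = 5,  c = 181−5² = 156
v_rel = (-5, 3),  |v_rel|² = 34;  v_rel·d = (-5)·(-9) + (3)·(10) = 75
34·t² − 150·t + 156 = 0  ⇒  m = 75² − 34·156 = 321
m = 321 > 0,  v_rel·d = 75 > 0  ⇒  inside

inside=yes margin=321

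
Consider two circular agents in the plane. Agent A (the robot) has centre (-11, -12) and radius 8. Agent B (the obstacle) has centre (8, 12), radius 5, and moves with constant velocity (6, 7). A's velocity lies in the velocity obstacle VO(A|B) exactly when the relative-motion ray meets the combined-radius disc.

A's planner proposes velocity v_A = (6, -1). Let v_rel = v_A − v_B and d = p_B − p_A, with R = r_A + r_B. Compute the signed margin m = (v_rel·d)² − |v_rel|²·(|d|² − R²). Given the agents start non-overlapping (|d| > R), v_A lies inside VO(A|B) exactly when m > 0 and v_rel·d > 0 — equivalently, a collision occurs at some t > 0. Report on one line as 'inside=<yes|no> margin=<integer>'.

d = (19, 24),  |d|² = 937;  R = 8+5 = 13,  c = 937−13² = 768
v_rel = (0, -8),  |v_rel|² = 64;  v_rel·d = (0)·(19) + (-8)·(24) = -192
64·t² + 384·t + 768 = 0  ⇒  m = (-192)² − 64·768 = -12288
m = -12288 < 0,  v_rel·d = -192 < 0  ⇒  outside

inside=no margin=-12288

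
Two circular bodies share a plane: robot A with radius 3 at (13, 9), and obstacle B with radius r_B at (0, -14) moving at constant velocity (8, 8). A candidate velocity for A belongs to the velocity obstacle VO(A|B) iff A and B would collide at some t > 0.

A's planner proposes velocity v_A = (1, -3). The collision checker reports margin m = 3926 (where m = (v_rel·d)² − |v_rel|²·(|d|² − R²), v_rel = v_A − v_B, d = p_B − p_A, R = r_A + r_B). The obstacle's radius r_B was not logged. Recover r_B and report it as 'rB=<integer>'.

m = 3926
d = (-13, -23);  v_rel = (-7, -11),  |v_rel|² = 170
v_rel×d = (-7)·(-23) − (-11)·(-13) = 18
since m = R²·170 − 18²:  R² = (324 + 3926) / 170 = 25
R = √25 = 5  ⇒  r_B = 5 − 3 = 2

rB=2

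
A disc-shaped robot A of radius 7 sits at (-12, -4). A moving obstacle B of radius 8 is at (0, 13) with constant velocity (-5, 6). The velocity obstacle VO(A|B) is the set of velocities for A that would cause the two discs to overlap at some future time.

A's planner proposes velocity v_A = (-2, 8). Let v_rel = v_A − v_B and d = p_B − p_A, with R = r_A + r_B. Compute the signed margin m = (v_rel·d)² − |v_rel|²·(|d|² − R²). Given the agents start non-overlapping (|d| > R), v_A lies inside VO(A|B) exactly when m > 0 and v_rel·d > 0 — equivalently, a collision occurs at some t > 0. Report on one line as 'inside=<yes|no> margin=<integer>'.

d = (12, 17),  |d|² = 433;  R = 7+8 = 15,  c = 433−15² = 208
v_rel = (3, 2),  |v_rel|² = 13;  v_rel·d = (3)·(12) + (2)·(17) = 70
13·t² − 140·t + 208 = 0  ⇒  m = 70² − 13·208 = 2196
m = 2196 > 0,  v_rel·d = 70 > 0  ⇒  inside

inside=yes margin=2196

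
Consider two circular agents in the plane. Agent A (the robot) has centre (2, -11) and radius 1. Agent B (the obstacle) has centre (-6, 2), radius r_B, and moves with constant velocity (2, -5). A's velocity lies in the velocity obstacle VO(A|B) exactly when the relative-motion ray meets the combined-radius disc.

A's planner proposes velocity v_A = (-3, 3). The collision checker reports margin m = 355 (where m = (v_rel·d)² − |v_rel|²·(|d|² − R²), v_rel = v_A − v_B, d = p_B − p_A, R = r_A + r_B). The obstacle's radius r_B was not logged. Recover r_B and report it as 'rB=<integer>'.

m = 355
d = (-8, 13);  v_rel = (-5, 8),  |v_rel|² = 89
v_rel×d = (-5)·(13) − (8)·(-8) = -1
since m = R²·89 − (-1)²:  R² = (1 + 355) / 89 = 4
R = √4 = 2  ⇒  r_B = 2 − 1 = 1

rB=1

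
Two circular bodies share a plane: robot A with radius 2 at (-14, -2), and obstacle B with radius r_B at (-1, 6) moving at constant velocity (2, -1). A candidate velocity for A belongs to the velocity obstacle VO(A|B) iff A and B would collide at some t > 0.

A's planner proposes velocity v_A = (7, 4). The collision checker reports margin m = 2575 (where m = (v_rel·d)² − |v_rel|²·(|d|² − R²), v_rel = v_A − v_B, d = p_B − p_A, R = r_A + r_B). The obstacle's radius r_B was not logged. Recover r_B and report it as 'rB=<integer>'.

m = 2575
d = (13, 8);  v_rel = (5, 5),  |v_rel|² = 50
v_rel×d = (5)·(8) − (5)·(13) = -25
since m = R²·50 − (-25)²:  R² = (625 + 2575) / 50 = 64
R = √64 = 8  ⇒  r_B = 8 − 2 = 6

rB=6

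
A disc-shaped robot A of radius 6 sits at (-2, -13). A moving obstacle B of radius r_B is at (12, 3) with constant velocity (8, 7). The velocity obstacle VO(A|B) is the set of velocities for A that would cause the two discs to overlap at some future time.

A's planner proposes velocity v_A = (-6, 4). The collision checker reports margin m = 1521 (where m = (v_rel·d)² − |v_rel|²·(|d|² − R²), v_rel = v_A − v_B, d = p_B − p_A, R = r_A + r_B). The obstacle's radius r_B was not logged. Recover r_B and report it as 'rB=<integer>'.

m = 1521
d = (14, 16);  v_rel = (-14, -3),  |v_rel|² = 205
v_rel×d = (-14)·(16) − (-3)·(14) = -182
since m = R²·205 − (-182)²:  R² = (33124 + 1521) / 205 = 169
R = √169 = 13  ⇒  r_B = 13 − 6 = 7

rB=7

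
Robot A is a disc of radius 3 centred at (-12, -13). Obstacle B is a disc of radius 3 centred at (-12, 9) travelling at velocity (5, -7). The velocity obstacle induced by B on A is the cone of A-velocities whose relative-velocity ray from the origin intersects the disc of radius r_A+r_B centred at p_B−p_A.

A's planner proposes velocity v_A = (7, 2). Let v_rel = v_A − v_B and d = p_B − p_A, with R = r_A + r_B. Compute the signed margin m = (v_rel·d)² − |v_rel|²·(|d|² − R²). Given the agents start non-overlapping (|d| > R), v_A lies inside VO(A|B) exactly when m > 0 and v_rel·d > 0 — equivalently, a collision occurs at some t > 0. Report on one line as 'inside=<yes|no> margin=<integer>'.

d = (0, 22),  |d|² = 484;  R = 3+3 = 6,  c = 484−6² = 448
v_rel = (2, 9),  |v_rel|² = 85;  v_rel·d = (2)·(0) + (9)·(22) = 198
85·t² − 396·t + 448 = 0  ⇒  m = 198² − 85·448 = 1124
m = 1124 > 0,  v_rel·d = 198 > 0  ⇒  inside

inside=yes margin=1124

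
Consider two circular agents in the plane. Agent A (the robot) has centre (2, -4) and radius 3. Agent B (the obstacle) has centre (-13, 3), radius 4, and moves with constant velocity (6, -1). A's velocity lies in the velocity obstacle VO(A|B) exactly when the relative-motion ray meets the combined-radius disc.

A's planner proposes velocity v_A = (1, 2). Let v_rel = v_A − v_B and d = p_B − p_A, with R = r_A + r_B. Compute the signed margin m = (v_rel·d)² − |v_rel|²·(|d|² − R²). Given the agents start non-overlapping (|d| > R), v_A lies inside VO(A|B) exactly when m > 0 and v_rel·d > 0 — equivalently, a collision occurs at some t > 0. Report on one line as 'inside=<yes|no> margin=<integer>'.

d = (-15, 7),  |d|² = 274;  R = 3+4 = 7,  c = 274−7² = 225
v_rel = (-5, 3),  |v_rel|² = 34;  v_rel·d = (-5)·(-15) + (3)·(7) = 96
34·t² − 192·t + 225 = 0  ⇒  m = 96² − 34·225 = 1566
m = 1566 > 0,  v_rel·d = 96 > 0  ⇒  inside

inside=yes margin=1566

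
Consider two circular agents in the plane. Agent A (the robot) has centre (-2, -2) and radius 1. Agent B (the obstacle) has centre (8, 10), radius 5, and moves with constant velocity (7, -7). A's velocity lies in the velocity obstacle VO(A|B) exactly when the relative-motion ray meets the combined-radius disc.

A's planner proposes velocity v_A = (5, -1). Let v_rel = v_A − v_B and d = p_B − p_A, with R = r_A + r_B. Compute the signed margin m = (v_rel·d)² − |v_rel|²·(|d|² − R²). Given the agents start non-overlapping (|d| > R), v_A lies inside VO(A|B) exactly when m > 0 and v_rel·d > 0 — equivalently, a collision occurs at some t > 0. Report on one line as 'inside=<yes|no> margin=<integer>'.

d = (10, 12),  |d|² = 244;  R = 1+5 = 6,  c = 244−6² = 208
v_rel = (-2, 6),  |v_rel|² = 40;  v_rel·d = (-2)·(10) + (6)·(12) = 52
40·t² − 104·t + 208 = 0  ⇒  m = 52² − 40·208 = -5616
m = -5616 < 0,  v_rel·d = 52 > 0  ⇒  outside

inside=no margin=-5616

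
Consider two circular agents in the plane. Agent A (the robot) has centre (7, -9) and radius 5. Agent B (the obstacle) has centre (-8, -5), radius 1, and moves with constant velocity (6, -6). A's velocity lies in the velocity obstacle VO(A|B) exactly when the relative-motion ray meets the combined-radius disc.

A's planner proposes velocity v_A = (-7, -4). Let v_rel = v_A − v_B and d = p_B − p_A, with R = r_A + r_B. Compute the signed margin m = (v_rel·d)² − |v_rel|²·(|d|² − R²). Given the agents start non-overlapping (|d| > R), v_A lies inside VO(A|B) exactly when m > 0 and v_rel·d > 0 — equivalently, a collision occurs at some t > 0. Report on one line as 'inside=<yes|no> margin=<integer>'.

d = (-15, 4),  |d|² = 241;  R = 5+1 = 6,  c = 241−6² = 205
v_rel = (-13, 2),  |v_rel|² = 173;  v_rel·d = (-13)·(-15) + (2)·(4) = 203
173·t² − 406·t + 205 = 0  ⇒  m = 203² − 173·205 = 5744
m = 5744 > 0,  v_rel·d = 203 > 0  ⇒  inside

inside=yes margin=5744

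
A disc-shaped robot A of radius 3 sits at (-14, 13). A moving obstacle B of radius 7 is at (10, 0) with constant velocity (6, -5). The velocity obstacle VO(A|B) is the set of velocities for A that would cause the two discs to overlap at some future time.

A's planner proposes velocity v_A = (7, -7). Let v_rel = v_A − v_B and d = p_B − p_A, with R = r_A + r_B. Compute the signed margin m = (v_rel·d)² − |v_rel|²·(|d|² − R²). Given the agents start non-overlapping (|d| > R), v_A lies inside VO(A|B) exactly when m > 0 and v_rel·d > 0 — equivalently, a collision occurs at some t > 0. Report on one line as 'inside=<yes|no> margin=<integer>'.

d = (24, -13),  |d|² = 745;  R = 3+7 = 10,  c = 745−10² = 645
v_rel = (1, -2),  |v_rel|² = 5;  v_rel·d = (1)·(24) + (-2)·(-13) = 50
5·t² − 100·t + 645 = 0  ⇒  m = 50² − 5·645 = -725
m = -725 < 0,  v_rel·d = 50 > 0  ⇒  outside

inside=no margin=-725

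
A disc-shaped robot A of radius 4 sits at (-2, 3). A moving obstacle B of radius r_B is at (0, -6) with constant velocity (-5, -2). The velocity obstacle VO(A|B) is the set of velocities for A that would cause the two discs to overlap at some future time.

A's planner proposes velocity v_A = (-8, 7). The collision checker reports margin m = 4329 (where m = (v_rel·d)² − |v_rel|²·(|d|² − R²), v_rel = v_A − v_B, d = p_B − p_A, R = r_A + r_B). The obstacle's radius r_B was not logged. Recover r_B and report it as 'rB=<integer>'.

m = 4329
d = (2, -9);  v_rel = (-3, 9),  |v_rel|² = 90
v_rel×d = (-3)·(-9) − (9)·(2) = 9
since m = R²·90 − 9²:  R² = (81 + 4329) / 90 = 49
R = √49 = 7  ⇒  r_B = 7 − 4 = 3

rB=3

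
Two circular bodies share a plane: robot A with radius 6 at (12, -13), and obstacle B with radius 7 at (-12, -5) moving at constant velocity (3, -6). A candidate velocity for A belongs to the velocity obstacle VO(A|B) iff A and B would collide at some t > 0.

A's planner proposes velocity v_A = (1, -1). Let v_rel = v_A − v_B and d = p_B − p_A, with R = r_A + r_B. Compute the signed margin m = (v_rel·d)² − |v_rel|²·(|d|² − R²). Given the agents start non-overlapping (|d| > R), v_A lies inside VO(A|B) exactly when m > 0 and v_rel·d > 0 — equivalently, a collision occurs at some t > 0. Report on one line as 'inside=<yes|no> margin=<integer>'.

d = (-24, 8),  |d|² = 640;  R = 6+7 = 13,  c = 640−13² = 471
v_rel = (-2, 5),  |v_rel|² = 29;  v_rel·d = (-2)·(-24) + (5)·(8) = 88
29·t² − 176·t + 471 = 0  ⇒  m = 88² − 29·471 = -5915
m = -5915 < 0,  v_rel·d = 88 > 0  ⇒  outside

inside=no margin=-5915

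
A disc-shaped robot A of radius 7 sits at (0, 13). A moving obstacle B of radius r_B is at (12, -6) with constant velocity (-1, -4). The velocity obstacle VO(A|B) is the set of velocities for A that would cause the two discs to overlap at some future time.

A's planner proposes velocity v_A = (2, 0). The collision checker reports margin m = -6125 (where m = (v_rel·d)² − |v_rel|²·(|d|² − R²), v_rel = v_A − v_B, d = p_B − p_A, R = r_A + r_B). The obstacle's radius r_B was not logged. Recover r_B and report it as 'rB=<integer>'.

m = -6125
d = (12, -19);  v_rel = (3, 4),  |v_rel|² = 25
v_rel×d = (3)·(-19) − (4)·(12) = -105
since m = R²·25 − (-105)²:  R² = (11025 + -6125) / 25 = 196
R = √196 = 14  ⇒  r_B = 14 − 7 = 7

rB=7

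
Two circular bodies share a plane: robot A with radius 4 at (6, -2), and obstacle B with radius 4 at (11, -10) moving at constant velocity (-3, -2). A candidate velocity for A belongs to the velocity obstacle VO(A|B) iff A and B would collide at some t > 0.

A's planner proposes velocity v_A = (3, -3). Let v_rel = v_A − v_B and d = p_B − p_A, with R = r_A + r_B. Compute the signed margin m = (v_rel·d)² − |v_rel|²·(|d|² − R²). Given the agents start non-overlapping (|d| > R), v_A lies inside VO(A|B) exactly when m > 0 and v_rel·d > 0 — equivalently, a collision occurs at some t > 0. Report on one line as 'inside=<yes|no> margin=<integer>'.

d = (5, -8),  |d|² = 89;  R = 4+4 = 8,  c = 89−8² = 25
v_rel = (6, -1),  |v_rel|² = 37;  v_rel·d = (6)·(5) + (-1)·(-8) = 38
37·t² − 76·t + 25 = 0  ⇒  m = 38² − 37·25 = 519
m = 519 > 0,  v_rel·d = 38 > 0  ⇒  inside

inside=yes margin=519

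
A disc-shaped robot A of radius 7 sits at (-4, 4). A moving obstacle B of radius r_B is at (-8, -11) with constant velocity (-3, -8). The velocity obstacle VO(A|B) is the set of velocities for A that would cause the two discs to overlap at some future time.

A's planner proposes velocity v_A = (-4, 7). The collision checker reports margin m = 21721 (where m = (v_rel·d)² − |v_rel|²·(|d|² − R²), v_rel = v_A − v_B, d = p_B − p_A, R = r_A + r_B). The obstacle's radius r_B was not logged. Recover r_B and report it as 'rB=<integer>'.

m = 21721
d = (-4, -15);  v_rel = (-1, 15),  |v_rel|² = 226
v_rel×d = (-1)·(-15) − (15)·(-4) = 75
since m = R²·226 − 75²:  R² = (5625 + 21721) / 226 = 121
R = √121 = 11  ⇒  r_B = 11 − 7 = 4

rB=4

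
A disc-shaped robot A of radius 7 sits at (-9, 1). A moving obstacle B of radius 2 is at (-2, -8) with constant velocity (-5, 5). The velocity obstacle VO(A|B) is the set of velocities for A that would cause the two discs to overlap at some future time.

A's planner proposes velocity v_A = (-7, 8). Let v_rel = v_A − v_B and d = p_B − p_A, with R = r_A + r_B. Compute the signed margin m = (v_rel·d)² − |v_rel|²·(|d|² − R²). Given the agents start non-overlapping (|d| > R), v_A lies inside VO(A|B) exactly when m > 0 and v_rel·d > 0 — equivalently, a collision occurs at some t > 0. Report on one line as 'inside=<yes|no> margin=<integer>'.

d = (7, -9),  |d|² = 130;  R = 7+2 = 9,  c = 130−9² = 49
v_rel = (-2, 3),  |v_rel|² = 13;  v_rel·d = (-2)·(7) + (3)·(-9) = -41
13·t² + 82·t + 49 = 0  ⇒  m = (-41)² − 13·49 = 1044
m = 1044 > 0,  v_rel·d = -41 < 0  ⇒  outside

inside=no margin=1044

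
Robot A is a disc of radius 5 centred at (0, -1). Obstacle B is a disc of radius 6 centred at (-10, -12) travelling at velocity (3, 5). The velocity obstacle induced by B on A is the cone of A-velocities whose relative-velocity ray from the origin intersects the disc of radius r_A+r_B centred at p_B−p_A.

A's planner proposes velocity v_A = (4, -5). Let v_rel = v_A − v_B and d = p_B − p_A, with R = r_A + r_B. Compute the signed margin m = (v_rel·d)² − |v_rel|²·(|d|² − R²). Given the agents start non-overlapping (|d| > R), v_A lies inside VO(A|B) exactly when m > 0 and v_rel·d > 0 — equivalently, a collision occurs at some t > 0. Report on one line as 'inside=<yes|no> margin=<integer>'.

d = (-10, -11),  |d|² = 221;  R = 5+6 = 11,  c = 221−11² = 100
v_rel = (1, -10),  |v_rel|² = 101;  v_rel·d = (1)·(-10) + (-10)·(-11) = 100
101·t² − 200·t + 100 = 0  ⇒  m = 100² − 101·100 = -100
m = -100 < 0,  v_rel·d = 100 > 0  ⇒  outside

inside=no margin=-100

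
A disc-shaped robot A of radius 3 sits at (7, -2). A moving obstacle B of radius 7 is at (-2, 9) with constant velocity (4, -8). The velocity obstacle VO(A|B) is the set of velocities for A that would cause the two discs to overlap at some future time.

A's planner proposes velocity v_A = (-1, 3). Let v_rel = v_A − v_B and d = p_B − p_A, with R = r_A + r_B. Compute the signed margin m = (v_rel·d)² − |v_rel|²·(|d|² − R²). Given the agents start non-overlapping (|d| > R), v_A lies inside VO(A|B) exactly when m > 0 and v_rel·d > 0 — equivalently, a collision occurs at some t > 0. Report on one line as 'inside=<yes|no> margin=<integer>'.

d = (-9, 11),  |d|² = 202;  R = 3+7 = 10,  c = 202−10² = 102
v_rel = (-5, 11),  |v_rel|² = 146;  v_rel·d = (-5)·(-9) + (11)·(11) = 166
146·t² − 332·t + 102 = 0  ⇒  m = 166² − 146·102 = 12664
m = 12664 > 0,  v_rel·d = 166 > 0  ⇒  inside

inside=yes margin=12664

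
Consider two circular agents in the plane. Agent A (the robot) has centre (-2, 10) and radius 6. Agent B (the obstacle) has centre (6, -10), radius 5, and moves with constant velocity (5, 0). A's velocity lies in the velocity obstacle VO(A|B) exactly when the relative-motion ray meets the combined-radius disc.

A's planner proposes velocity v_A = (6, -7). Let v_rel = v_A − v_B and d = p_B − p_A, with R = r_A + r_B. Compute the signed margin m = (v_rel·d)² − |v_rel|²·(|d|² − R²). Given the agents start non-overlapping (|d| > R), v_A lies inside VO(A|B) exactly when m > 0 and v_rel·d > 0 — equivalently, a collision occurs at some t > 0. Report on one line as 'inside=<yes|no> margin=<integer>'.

d = (8, -20),  |d|² = 464;  R = 6+5 = 11,  c = 464−11² = 343
v_rel = (1, -7),  |v_rel|² = 50;  v_rel·d = (1)·(8) + (-7)·(-20) = 148
50·t² − 296·t + 343 = 0  ⇒  m = 148² − 50·343 = 4754
m = 4754 > 0,  v_rel·d = 148 > 0  ⇒  inside

inside=yes margin=4754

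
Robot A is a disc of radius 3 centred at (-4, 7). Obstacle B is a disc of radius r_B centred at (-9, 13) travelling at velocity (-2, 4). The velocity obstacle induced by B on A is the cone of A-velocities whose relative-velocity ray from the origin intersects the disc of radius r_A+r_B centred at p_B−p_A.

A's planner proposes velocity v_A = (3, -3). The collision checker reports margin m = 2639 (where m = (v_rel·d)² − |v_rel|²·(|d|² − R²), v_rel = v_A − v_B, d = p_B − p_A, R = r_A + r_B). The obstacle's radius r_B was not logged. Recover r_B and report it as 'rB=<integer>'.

m = 2639
d = (-5, 6);  v_rel = (5, -7),  |v_rel|² = 74
v_rel×d = (5)·(6) − (-7)·(-5) = -5
since m = R²·74 − (-5)²:  R² = (25 + 2639) / 74 = 36
R = √36 = 6  ⇒  r_B = 6 − 3 = 3

rB=3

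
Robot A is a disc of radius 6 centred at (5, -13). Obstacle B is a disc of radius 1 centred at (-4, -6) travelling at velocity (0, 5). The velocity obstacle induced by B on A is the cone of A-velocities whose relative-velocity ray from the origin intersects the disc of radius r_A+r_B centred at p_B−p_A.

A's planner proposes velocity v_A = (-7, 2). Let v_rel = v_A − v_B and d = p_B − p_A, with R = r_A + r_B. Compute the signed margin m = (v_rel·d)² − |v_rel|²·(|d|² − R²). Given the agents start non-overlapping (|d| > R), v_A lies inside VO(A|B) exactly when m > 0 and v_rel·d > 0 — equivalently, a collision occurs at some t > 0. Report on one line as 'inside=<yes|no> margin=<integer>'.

d = (-9, 7),  |d|² = 130;  R = 6+1 = 7,  c = 130−7² = 81
v_rel = (-7, -3),  |v_rel|² = 58;  v_rel·d = (-7)·(-9) + (-3)·(7) = 42
58·t² − 84·t + 81 = 0  ⇒  m = 42² − 58·81 = -2934
m = -2934 < 0,  v_rel·d = 42 > 0  ⇒  outside

inside=no margin=-2934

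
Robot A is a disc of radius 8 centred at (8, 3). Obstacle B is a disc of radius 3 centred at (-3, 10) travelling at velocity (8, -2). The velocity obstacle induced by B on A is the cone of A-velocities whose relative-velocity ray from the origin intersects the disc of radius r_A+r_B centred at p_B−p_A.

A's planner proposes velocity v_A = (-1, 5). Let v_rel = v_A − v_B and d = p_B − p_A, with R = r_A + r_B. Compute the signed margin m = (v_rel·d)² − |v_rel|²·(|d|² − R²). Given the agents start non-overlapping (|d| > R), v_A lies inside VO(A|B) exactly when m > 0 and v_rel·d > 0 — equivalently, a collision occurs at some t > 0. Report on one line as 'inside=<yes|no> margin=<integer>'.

d = (-11, 7),  |d|² = 170;  R = 8+3 = 11,  c = 170−11² = 49
v_rel = (-9, 7),  |v_rel|² = 130;  v_rel·d = (-9)·(-11) + (7)·(7) = 148
130·t² − 296·t + 49 = 0  ⇒  m = 148² − 130·49 = 15534
m = 15534 > 0,  v_rel·d = 148 > 0  ⇒  inside

inside=yes margin=15534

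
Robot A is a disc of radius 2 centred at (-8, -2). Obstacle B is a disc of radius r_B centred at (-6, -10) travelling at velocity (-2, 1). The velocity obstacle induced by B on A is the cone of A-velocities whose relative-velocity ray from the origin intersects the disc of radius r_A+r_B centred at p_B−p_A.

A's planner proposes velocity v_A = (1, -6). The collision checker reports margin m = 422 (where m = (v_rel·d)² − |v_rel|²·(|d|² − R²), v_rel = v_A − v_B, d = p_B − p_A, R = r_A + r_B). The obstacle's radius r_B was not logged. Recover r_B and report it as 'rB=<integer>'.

m = 422
d = (2, -8);  v_rel = (3, -7),  |v_rel|² = 58
v_rel×d = (3)·(-8) − (-7)·(2) = -10
since m = R²·58 − (-10)²:  R² = (100 + 422) / 58 = 9
R = √9 = 3  ⇒  r_B = 3 − 2 = 1

rB=1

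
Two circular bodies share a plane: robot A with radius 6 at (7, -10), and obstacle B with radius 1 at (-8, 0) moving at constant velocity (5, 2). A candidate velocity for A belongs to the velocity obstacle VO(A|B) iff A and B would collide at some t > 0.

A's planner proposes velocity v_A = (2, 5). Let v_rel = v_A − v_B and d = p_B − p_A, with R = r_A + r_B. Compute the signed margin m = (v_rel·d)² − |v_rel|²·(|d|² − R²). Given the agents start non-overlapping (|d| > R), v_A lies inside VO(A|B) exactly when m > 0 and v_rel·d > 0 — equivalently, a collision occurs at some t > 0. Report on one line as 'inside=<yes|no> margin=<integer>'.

d = (-15, 10),  |d|² = 325;  R = 6+1 = 7,  c = 325−7² = 276
v_rel = (-3, 3),  |v_rel|² = 18;  v_rel·d = (-3)·(-15) + (3)·(10) = 75
18·t² − 150·t + 276 = 0  ⇒  m = 75² − 18·276 = 657
m = 657 > 0,  v_rel·d = 75 > 0  ⇒  inside

inside=yes margin=657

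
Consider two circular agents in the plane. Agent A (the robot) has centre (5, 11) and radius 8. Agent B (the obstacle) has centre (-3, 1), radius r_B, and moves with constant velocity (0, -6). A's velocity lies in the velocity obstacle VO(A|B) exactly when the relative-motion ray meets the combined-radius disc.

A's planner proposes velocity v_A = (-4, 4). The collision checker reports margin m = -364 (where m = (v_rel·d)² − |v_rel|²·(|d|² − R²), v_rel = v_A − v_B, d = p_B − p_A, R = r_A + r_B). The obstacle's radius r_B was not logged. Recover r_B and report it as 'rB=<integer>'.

m = -364
d = (-8, -10);  v_rel = (-4, 10),  |v_rel|² = 116
v_rel×d = (-4)·(-10) − (10)·(-8) = 120
since m = R²·116 − 120²:  R² = (14400 + -364) / 116 = 121
R = √121 = 11  ⇒  r_B = 11 − 8 = 3

rB=3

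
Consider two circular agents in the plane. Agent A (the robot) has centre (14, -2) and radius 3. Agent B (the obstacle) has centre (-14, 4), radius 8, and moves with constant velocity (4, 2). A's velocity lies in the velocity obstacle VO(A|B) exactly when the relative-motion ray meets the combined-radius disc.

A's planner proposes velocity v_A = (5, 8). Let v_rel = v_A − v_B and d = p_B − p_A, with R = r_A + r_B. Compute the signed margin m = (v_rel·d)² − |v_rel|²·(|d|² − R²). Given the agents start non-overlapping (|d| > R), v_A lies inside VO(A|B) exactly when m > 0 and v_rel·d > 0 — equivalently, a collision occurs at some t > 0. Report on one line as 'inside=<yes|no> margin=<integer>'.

d = (-28, 6),  |d|² = 820;  R = 3+8 = 11,  c = 820−11² = 699
v_rel = (1, 6),  |v_rel|² = 37;  v_rel·d = (1)·(-28) + (6)·(6) = 8
37·t² − 16·t + 699 = 0  ⇒  m = 8² − 37·699 = -25799
m = -25799 < 0,  v_rel·d = 8 > 0  ⇒  outside

inside=no margin=-25799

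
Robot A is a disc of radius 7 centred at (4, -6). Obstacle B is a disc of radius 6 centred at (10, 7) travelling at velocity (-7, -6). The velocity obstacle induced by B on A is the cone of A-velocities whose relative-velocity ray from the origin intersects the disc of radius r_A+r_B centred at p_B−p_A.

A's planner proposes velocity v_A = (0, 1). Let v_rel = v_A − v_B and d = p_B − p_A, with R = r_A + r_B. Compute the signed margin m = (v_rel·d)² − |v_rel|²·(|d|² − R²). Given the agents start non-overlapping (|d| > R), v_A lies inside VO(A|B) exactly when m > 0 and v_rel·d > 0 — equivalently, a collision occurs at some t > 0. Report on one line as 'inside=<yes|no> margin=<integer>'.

d = (6, 13),  |d|² = 205;  R = 7+6 = 13,  c = 205−13² = 36
v_rel = (7, 7),  |v_rel|² = 98;  v_rel·d = (7)·(6) + (7)·(13) = 133
98·t² − 266·t + 36 = 0  ⇒  m = 133² − 98·36 = 14161
m = 14161 > 0,  v_rel·d = 133 > 0  ⇒  inside

inside=yes margin=14161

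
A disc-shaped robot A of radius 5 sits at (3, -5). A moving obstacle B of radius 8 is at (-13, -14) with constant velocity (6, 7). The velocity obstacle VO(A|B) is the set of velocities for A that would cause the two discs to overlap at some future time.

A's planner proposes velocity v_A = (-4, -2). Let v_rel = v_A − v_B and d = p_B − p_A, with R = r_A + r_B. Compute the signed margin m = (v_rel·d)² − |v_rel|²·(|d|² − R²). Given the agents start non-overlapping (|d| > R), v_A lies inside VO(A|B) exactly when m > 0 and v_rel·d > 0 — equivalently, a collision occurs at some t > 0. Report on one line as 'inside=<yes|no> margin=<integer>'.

d = (-16, -9),  |d|² = 337;  R = 5+8 = 13,  c = 337−13² = 168
v_rel = (-10, -9),  |v_rel|² = 181;  v_rel·d = (-10)·(-16) + (-9)·(-9) = 241
181·t² − 482·t + 168 = 0  ⇒  m = 241² − 181·168 = 27673
m = 27673 > 0,  v_rel·d = 241 > 0  ⇒  inside

inside=yes margin=27673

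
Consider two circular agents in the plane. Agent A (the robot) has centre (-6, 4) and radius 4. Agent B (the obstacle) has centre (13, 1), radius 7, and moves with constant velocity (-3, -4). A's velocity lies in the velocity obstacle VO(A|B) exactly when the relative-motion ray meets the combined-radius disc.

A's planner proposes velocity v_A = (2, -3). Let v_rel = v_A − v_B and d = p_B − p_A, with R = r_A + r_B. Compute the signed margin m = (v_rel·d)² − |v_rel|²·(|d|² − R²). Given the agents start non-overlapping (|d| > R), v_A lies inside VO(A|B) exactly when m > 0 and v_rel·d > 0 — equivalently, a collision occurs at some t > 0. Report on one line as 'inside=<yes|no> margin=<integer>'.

d = (19, -3),  |d|² = 370;  R = 4+7 = 11,  c = 370−11² = 249
v_rel = (5, 1),  |v_rel|² = 26;  v_rel·d = (5)·(19) + (1)·(-3) = 92
26·t² − 184·t + 249 = 0  ⇒  m = 92² − 26·249 = 1990
m = 1990 > 0,  v_rel·d = 92 > 0  ⇒  inside

inside=yes margin=1990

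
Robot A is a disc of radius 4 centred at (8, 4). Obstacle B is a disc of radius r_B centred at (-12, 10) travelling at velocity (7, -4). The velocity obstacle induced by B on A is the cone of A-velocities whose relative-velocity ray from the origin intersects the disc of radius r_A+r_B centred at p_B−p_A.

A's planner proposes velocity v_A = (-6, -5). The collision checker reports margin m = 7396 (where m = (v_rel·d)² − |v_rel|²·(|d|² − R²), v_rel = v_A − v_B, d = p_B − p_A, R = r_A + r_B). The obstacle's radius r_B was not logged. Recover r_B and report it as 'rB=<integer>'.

m = 7396
d = (-20, 6);  v_rel = (-13, -1),  |v_rel|² = 170
v_rel×d = (-13)·(6) − (-1)·(-20) = -98
since m = R²·170 − (-98)²:  R² = (9604 + 7396) / 170 = 100
R = √100 = 10  ⇒  r_B = 10 − 4 = 6

rB=6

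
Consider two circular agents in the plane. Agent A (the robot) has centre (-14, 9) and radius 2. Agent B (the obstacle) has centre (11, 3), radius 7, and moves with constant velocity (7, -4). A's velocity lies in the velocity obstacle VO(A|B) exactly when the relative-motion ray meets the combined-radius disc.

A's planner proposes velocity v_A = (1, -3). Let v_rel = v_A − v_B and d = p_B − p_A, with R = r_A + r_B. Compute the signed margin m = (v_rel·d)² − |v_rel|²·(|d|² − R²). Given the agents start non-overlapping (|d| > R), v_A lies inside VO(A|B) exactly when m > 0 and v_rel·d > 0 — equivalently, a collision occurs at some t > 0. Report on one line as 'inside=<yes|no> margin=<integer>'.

d = (25, -6),  |d|² = 661;  R = 2+7 = 9,  c = 661−9² = 580
v_rel = (-6, 1),  |v_rel|² = 37;  v_rel·d = (-6)·(25) + (1)·(-6) = -156
37·t² + 312·t + 580 = 0  ⇒  m = (-156)² − 37·580 = 2876
m = 2876 > 0,  v_rel·d = -156 < 0  ⇒  outside

inside=no margin=2876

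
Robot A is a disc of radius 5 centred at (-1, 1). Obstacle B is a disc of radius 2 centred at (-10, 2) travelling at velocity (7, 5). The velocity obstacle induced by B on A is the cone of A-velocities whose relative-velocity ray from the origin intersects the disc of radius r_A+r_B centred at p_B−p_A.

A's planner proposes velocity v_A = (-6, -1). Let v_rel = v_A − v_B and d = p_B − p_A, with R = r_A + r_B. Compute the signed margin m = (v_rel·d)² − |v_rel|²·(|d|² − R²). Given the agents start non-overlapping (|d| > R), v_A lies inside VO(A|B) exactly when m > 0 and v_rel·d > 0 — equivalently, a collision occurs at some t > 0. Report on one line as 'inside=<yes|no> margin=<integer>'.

d = (-9, 1),  |d|² = 82;  R = 5+2 = 7,  c = 82−7² = 33
v_rel = (-13, -6),  |v_rel|² = 205;  v_rel·d = (-13)·(-9) + (-6)·(1) = 111
205·t² − 222·t + 33 = 0  ⇒  m = 111² − 205·33 = 5556
m = 5556 > 0,  v_rel·d = 111 > 0  ⇒  inside

inside=yes margin=5556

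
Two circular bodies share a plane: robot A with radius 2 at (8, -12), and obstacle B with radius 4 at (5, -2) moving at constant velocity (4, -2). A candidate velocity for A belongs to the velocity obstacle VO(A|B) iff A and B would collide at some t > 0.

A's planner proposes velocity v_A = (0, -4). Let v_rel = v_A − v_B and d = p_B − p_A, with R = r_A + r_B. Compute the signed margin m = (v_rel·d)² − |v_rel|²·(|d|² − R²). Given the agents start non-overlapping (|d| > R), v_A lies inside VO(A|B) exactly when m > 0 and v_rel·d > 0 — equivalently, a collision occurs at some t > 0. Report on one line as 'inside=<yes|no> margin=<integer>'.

d = (-3, 10),  |d|² = 109;  R = 2+4 = 6,  c = 109−6² = 73
v_rel = (-4, -2),  |v_rel|² = 20;  v_rel·d = (-4)·(-3) + (-2)·(10) = -8
20·t² + 16·t + 73 = 0  ⇒  m = (-8)² − 20·73 = -1396
m = -1396 < 0,  v_rel·d = -8 < 0  ⇒  outside

inside=no margin=-1396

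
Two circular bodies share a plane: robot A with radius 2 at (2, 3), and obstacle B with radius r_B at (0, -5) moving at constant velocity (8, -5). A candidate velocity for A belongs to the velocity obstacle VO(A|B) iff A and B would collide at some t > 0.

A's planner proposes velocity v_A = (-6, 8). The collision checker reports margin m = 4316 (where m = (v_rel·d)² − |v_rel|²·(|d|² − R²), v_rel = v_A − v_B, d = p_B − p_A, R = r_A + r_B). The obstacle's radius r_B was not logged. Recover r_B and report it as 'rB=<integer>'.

m = 4316
d = (-2, -8);  v_rel = (-14, 13),  |v_rel|² = 365
v_rel×d = (-14)·(-8) − (13)·(-2) = 138
since m = R²·365 − 138²:  R² = (19044 + 4316) / 365 = 64
R = √64 = 8  ⇒  r_B = 8 − 2 = 6

rB=6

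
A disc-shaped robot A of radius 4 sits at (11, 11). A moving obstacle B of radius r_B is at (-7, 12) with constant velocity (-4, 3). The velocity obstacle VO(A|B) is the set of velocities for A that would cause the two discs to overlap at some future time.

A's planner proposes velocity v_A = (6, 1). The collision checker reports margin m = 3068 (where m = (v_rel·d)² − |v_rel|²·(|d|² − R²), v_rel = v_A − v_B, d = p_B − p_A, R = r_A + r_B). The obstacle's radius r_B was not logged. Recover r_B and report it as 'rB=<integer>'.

m = 3068
d = (-18, 1);  v_rel = (10, -2),  |v_rel|² = 104
v_rel×d = (10)·(1) − (-2)·(-18) = -26
since m = R²·104 − (-26)²:  R² = (676 + 3068) / 104 = 36
R = √36 = 6  ⇒  r_B = 6 − 4 = 2

rB=2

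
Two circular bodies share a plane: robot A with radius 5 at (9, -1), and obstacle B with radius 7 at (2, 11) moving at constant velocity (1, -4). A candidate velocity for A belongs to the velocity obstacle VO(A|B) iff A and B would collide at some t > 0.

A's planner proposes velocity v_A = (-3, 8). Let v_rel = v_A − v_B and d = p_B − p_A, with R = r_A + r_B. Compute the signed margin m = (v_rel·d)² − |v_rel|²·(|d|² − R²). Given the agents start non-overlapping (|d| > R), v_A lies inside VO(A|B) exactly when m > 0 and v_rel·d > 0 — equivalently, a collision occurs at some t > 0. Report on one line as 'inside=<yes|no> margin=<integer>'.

d = (-7, 12),  |d|² = 193;  R = 5+7 = 12,  c = 193−12² = 49
v_rel = (-4, 12),  |v_rel|² = 160;  v_rel·d = (-4)·(-7) + (12)·(12) = 172
160·t² − 344·t + 49 = 0  ⇒  m = 172² − 160·49 = 21744
m = 21744 > 0,  v_rel·d = 172 > 0  ⇒  inside

inside=yes margin=21744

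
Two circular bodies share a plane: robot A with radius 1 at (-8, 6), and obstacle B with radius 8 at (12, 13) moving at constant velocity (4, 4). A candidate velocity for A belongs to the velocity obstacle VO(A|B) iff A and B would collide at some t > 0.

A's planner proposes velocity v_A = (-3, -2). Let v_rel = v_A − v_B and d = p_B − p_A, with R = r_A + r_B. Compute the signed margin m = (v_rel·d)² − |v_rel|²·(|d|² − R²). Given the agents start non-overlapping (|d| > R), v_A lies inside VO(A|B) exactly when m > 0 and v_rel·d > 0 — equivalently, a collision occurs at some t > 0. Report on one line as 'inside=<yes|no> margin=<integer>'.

d = (20, 7),  |d|² = 449;  R = 1+8 = 9,  c = 449−9² = 368
v_rel = (-7, -6),  |v_rel|² = 85;  v_rel·d = (-7)·(20) + (-6)·(7) = -182
85·t² + 364·t + 368 = 0  ⇒  m = (-182)² − 85·368 = 1844
m = 1844 > 0,  v_rel·d = -182 < 0  ⇒  outside

inside=no margin=1844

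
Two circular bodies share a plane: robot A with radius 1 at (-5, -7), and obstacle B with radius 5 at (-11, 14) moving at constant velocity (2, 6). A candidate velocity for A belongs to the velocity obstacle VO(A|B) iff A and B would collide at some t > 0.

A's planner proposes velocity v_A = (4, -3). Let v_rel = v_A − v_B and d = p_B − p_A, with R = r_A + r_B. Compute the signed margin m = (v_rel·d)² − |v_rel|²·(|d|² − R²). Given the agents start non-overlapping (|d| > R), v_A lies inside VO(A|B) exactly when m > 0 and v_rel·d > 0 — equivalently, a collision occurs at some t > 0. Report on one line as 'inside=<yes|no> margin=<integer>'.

d = (-6, 21),  |d|² = 477;  R = 1+5 = 6,  c = 477−6² = 441
v_rel = (2, -9),  |v_rel|² = 85;  v_rel·d = (2)·(-6) + (-9)·(21) = -201
85·t² + 402·t + 441 = 0  ⇒  m = (-201)² − 85·441 = 2916
m = 2916 > 0,  v_rel·d = -201 < 0  ⇒  outside

inside=no margin=2916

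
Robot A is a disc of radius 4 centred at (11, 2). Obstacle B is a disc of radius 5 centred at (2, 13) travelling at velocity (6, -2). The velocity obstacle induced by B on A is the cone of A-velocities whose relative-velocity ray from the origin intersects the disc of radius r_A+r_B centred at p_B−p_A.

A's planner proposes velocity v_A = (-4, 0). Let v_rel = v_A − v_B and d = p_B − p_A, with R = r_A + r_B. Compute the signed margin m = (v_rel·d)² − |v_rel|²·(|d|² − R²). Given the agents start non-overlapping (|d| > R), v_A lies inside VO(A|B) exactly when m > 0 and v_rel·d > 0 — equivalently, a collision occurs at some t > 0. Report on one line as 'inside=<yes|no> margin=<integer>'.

d = (-9, 11),  |d|² = 202;  R = 4+5 = 9,  c = 202−9² = 121
v_rel = (-10, 2),  |v_rel|² = 104;  v_rel·d = (-10)·(-9) + (2)·(11) = 112
104·t² − 224·t + 121 = 0  ⇒  m = 112² − 104·121 = -40
m = -40 < 0,  v_rel·d = 112 > 0  ⇒  outside

inside=no margin=-40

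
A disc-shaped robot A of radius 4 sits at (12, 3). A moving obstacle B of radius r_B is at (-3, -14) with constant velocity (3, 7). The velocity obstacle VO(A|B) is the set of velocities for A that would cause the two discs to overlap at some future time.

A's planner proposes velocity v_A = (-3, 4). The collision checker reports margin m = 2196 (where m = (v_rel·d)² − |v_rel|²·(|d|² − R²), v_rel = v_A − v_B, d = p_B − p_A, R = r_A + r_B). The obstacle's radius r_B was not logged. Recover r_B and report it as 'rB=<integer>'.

m = 2196
d = (-15, -17);  v_rel = (-6, -3),  |v_rel|² = 45
v_rel×d = (-6)·(-17) − (-3)·(-15) = 57
since m = R²·45 − 57²:  R² = (3249 + 2196) / 45 = 121
R = √121 = 11  ⇒  r_B = 11 − 4 = 7

rB=7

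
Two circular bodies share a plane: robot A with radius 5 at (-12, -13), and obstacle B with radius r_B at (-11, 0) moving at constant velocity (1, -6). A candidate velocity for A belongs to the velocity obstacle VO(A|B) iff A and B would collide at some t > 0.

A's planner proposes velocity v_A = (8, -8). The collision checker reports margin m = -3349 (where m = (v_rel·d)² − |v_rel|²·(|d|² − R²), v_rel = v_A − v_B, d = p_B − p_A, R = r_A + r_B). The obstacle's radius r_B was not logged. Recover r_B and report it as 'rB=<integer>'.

m = -3349
d = (1, 13);  v_rel = (7, -2),  |v_rel|² = 53
v_rel×d = (7)·(13) − (-2)·(1) = 93
since m = R²·53 − 93²:  R² = (8649 + -3349) / 53 = 100
R = √100 = 10  ⇒  r_B = 10 − 5 = 5

rB=5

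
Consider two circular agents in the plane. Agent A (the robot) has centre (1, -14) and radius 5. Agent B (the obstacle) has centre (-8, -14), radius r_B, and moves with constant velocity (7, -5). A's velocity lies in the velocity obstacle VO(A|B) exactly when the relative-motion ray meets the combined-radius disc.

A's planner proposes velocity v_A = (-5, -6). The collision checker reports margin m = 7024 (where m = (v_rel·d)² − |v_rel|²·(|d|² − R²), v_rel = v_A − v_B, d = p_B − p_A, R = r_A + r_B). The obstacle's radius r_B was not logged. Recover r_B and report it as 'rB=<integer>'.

m = 7024
d = (-9, 0);  v_rel = (-12, -1),  |v_rel|² = 145
v_rel×d = (-12)·(0) − (-1)·(-9) = -9
since m = R²·145 − (-9)²:  R² = (81 + 7024) / 145 = 49
R = √49 = 7  ⇒  r_B = 7 − 5 = 2

rB=2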